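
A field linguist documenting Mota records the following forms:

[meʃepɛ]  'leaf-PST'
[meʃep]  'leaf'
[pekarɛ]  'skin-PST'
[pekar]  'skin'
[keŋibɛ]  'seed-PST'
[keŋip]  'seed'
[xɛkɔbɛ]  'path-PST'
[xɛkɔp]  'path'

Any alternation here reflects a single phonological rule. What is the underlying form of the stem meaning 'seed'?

/keŋib/

In [keŋibɛ] and [keŋip] the final segment of 'seed' alternates: [b] ~ [p].
The stem 'leaf' ([meʃepɛ], [meʃep]) shows [p] unchanged in both environments, so [p] cannot be basic with [b] derived before the PST suffix.
The alternation reflects word-final obstruent devoicing: voiced obstruents become voiceless word-finally. /b/ is underlying.
The underlying form of 'seed' is therefore /keŋib/.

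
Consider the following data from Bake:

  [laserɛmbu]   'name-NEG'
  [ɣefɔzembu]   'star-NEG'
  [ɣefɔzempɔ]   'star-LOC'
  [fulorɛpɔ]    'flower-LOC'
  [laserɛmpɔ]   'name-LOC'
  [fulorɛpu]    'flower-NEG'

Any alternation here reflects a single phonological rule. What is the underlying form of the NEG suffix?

The NEG morpheme has two allomorphs, [-bu] and [-pu].
By contrast the LOC suffix keeps its initial [p] throughout — that segment must be underlying.
The NEG suffix is therefore /-bu/ underlyingly, with post-vocalic devoicing: voiced stops become voiceless after a vowel.

/-bu/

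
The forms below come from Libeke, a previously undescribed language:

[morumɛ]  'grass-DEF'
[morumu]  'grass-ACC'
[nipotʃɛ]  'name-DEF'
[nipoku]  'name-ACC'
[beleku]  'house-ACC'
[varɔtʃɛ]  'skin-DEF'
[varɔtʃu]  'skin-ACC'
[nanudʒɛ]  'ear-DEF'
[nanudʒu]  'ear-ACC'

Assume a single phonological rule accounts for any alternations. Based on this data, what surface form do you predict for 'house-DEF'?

[beletʃɛ]

In [nipotʃɛ] and [nipoku] the final segment of 'name' alternates: [tʃ] ~ [k].
Compare 'skin', with invariant [tʃ] in [varɔtʃɛ] and [varɔtʃu]: an analysis with underlying /tʃ/ and a rule producing [k] before the ACC suffix would wrongly predict alternation here too.
The alternation reflects palatalization before a front vowel: /k/ becomes palato-alveolar [tʃ] before a front vowel. /k/ is underlying.
The one attested form of 'house', [beleku], shows underlying /belek/. Applying the same rule before a front vowel gives [beletʃɛ].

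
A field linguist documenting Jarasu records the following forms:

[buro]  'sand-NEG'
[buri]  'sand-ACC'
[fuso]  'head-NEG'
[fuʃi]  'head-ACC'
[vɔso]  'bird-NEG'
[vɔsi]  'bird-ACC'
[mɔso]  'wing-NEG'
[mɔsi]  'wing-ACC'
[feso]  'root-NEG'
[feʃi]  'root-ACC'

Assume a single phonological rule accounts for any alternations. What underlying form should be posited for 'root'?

/feʃ/

'root' shows [s] ~ [ʃ] at the end of the stem ([feso] vs [feʃi]).
The stem 'bird' ([vɔso], [vɔsi]) shows [s] unchanged in both environments, so [s] cannot be basic with [ʃ] derived before the ACC suffix.
So /ʃ/ is underlying, and a rule of depalatalization — palato-alveolar /ʃ/ becomes [s] when no front vowel follows — gives [s].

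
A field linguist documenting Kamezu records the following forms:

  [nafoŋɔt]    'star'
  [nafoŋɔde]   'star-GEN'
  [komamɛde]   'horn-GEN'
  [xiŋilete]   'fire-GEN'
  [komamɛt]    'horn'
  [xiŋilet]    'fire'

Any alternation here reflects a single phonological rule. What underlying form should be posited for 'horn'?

/komamɛd/

The stem for 'horn' ends in [d] in [komamɛde] but [t] in [komamɛt].
Compare 'fire', with invariant [t] in [xiŋilete] and [xiŋilet]: an analysis with underlying /t/ and a rule producing [d] before the GEN suffix would wrongly predict alternation here too.
So /d/ is underlying, and a rule of word-final obstruent devoicing — voiced obstruents become voiceless word-finally — gives [t].
So 'horn' = /komamɛd/.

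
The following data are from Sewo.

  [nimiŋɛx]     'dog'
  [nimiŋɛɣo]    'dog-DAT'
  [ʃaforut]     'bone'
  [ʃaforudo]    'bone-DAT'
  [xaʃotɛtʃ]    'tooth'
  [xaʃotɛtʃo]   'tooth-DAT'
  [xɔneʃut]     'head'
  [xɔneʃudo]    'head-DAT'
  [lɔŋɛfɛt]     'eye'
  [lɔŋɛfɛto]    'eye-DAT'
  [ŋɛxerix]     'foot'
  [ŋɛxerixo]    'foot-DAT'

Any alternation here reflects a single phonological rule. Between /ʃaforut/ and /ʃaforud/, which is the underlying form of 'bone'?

'bone' shows [t] ~ [d] at the end of the stem ([ʃaforut] vs [ʃaforudo]).
If /t/ were underlying and a rule turned it into [d] before the DAT suffix, 'eye' would also alternate; but it has [t] in both [lɔŋɛfɛt] and [lɔŋɛfɛto].
The alternation reflects word-final obstruent devoicing: voiced obstruents become voiceless word-finally. /d/ is underlying.

/ʃaforud/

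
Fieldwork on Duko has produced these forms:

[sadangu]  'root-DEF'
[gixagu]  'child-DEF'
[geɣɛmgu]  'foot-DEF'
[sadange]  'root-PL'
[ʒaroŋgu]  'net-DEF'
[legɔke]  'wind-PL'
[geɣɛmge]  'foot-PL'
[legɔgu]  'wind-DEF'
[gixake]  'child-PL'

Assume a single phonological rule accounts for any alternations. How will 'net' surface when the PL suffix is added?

The PL suffix surfaces as [-ge] and [-ke], depending on the final segment of the stem.
The DEF suffix, which begins with [g], is invariant after every stem; so [g] is not altered by any rule here.
The PL suffix is therefore /-ke/ underlyingly, with post-nasal voicing: voiceless stops become voiced after a nasal.
After 'net', which ends in a nasal, the suffix surfaces as [-ge], giving [ʒaroŋge].

[ʒaroŋge]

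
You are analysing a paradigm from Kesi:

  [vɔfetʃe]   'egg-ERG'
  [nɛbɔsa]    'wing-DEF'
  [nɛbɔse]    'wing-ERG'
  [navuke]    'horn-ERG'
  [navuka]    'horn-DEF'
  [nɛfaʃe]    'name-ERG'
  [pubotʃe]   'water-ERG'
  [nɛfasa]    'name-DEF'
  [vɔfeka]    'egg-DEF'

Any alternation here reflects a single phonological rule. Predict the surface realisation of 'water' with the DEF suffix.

[puboka]

'egg' shows [k] ~ [tʃ] at the end of the stem ([vɔfeka] vs [vɔfetʃe]).
Compare 'horn', with invariant [k] in [navuka] and [navuke]: an analysis with underlying /k/ and a rule producing [tʃ] before the ERG suffix would wrongly predict alternation here too.
The alternation reflects depalatalization: palato-alveolar /tʃ/ and /ʃ/ become [k] and [s] when no front vowel follows. /tʃ/ is underlying.
From [pubotʃe] the stem 'water' is /pubotʃ/; when no front vowel follows this yields [puboka].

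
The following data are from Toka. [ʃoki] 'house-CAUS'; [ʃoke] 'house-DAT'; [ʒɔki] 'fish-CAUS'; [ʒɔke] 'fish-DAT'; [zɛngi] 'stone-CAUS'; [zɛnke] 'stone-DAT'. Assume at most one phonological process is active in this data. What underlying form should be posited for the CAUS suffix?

The CAUS suffix surfaces as [-gi] and [-ki], depending on the final segment of the stem.
By contrast the DAT suffix keeps its initial [k] throughout — that segment must be underlying.
The CAUS suffix is therefore /-gi/ underlyingly, with post-vocalic devoicing: voiced stops become voiceless after a vowel.

/-gi/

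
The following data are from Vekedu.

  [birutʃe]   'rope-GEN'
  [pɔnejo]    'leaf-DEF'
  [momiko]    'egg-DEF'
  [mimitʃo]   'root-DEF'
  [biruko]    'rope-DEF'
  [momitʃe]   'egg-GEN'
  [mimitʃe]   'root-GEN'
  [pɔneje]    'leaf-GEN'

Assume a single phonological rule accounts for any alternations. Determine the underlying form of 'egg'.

The stem for 'egg' ends in [tʃ] in [momitʃe] but [k] in [momiko].
Compare 'root', with invariant [tʃ] in [mimitʃe] and [mimitʃo]: an analysis with underlying /tʃ/ and a rule producing [k] before the DEF suffix would wrongly predict alternation here too.
The underlying segment must be /k/; /k/ becomes palato-alveolar [tʃ] before a front vowel, yielding [tʃ] there.

/momik/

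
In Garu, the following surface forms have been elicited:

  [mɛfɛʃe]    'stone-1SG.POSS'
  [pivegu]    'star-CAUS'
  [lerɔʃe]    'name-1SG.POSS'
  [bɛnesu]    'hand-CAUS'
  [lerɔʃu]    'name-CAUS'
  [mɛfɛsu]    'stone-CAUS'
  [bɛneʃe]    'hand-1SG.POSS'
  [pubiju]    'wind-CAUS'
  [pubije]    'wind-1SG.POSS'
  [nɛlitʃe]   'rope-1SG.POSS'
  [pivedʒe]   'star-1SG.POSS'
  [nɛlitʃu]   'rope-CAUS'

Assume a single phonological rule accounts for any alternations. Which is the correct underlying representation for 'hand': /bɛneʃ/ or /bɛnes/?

/bɛnes/

The stem for 'hand' ends in [s] in [bɛnesu] but [ʃ] in [bɛneʃe].
If /ʃ/ were underlying and a rule turned it into [s] before the CAUS suffix, 'name' would also alternate; but it has [ʃ] in both [lerɔʃu] and [lerɔʃe].
So /s/ is underlying, and a rule of palatalization before a front vowel — /g/ and /s/ become palato-alveolar [dʒ] and [ʃ] before a front vowel — gives [ʃ].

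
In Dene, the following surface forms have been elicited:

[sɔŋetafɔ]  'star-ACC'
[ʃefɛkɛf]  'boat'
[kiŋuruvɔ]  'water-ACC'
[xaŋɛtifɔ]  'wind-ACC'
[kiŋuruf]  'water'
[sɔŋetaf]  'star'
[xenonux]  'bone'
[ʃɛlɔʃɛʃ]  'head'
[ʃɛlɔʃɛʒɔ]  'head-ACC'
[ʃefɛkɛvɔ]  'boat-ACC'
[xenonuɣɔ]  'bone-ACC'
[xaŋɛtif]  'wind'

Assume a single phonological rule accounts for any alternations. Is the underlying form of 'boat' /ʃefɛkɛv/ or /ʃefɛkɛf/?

/ʃefɛkɛv/

The root 'boat' surfaces as [ʃefɛkɛf] and [ʃefɛkɛvɔ], with a stem-final [f] ~ [v] alternation.
The stem 'wind' ([xaŋɛtif], [xaŋɛtifɔ]) shows [f] unchanged in both environments, so [f] cannot be basic with [v] derived before the ACC suffix.
Therefore /v/ is basic and [f] is derived by word-final obstruent devoicing (voiced obstruents become voiceless word-finally).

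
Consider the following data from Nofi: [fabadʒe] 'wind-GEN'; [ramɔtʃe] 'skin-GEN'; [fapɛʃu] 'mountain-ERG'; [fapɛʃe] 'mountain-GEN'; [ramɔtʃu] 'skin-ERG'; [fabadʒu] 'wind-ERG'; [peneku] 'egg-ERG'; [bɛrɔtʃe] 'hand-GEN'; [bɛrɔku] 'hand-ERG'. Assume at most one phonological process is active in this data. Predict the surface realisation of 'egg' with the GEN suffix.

[penetʃe]

In [bɛrɔku] and [bɛrɔtʃe] the final segment of 'hand' alternates: [k] ~ [tʃ].
The stem 'skin' ([ramɔtʃu], [ramɔtʃe]) shows [tʃ] unchanged in both environments, so [tʃ] cannot be basic with [k] derived before the ERG suffix.
The underlying segment must be /k/; /k/ becomes palato-alveolar [tʃ] before a front vowel, yielding [tʃ] there.
From [peneku] the stem 'egg' is /penek/; before a front vowel this yields [penetʃe].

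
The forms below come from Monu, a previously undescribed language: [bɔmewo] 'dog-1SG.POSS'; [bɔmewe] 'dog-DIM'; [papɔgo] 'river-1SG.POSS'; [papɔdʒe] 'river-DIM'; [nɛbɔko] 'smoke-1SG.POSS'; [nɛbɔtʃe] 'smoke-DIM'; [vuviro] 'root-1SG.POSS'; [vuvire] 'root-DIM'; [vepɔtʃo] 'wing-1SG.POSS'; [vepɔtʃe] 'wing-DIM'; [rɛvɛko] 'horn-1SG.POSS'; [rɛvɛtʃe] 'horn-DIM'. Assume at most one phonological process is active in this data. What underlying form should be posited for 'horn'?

The stem for 'horn' ends in [k] in [rɛvɛko] but [tʃ] in [rɛvɛtʃe].
The stem 'wing' ([vepɔtʃo], [vepɔtʃe]) shows [tʃ] unchanged in both environments, so [tʃ] cannot be basic with [k] derived before the 1SG.POSS suffix.
The alternation reflects palatalization before a front vowel: /k/ and /g/ become palato-alveolar [tʃ] and [dʒ] before a front vowel. /k/ is underlying.
So 'horn' = /rɛvɛk/.

/rɛvɛk/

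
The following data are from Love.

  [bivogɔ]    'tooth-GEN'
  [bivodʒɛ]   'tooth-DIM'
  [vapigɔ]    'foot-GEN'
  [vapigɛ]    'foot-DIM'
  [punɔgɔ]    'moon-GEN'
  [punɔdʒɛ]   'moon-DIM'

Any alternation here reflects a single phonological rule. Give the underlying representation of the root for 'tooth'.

The stem for 'tooth' ends in [g] in [bivogɔ] but [dʒ] in [bivodʒɛ].
Compare 'foot', with invariant [g] in [vapigɔ] and [vapigɛ]: an analysis with underlying /g/ and a rule producing [dʒ] before the DIM suffix would wrongly predict alternation here too.
Therefore /dʒ/ is basic and [g] is derived by depalatalization (palato-alveolar /dʒ/ becomes [g] when no front vowel follows).

/bivodʒ/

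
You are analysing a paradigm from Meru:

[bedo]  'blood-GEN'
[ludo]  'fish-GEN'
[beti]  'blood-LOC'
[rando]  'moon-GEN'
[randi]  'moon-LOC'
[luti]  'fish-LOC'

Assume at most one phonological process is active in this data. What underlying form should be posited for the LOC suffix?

/-ti/

The LOC suffix surfaces as [-di] and [-ti], depending on the final segment of the stem.
By contrast the GEN suffix keeps its initial [d] throughout — that segment must be underlying.
The LOC suffix is therefore /-ti/ underlyingly, with post-nasal voicing: voiceless stops become voiced after a nasal.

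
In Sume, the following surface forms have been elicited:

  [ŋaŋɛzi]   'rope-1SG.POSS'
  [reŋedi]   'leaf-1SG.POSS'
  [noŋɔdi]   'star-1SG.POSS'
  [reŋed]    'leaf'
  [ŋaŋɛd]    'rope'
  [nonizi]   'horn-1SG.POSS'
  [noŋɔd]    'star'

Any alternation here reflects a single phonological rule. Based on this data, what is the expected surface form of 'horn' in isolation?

[nonid]

The stem for 'rope' ends in [z] in [ŋaŋɛzi] but [d] in [ŋaŋɛd].
But 'leaf' keeps [d] in both environments ([reŋedi], [reŋed]), so there is no rule changing /d/ to [z] before the 1SG.POSS suffix.
The alternation reflects word-final hardening: voiced fricatives become stops word-finally. /z/ is underlying.
From [nonizi] the stem 'horn' is /noniz/; word-finally this yields [nonid].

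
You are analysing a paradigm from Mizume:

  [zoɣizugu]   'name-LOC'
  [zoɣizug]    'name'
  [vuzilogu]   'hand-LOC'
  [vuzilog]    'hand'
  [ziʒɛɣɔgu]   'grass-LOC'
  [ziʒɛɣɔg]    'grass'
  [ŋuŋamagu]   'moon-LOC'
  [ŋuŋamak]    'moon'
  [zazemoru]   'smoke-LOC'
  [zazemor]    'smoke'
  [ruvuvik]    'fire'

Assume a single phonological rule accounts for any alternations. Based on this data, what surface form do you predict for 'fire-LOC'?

The stem for 'moon' ends in [g] in [ŋuŋamagu] but [k] in [ŋuŋamak].
The stem 'hand' ([vuzilogu], [vuzilog]) shows [g] unchanged in both environments, so [g] cannot be basic with [k] derived in isolation.
So /k/ is underlying, and a rule of intervocalic voicing — voiceless stops become voiced between vowels — gives [g].
The one attested form of 'fire', [ruvuvik], shows underlying /ruvuvik/. Applying the same rule between vowels gives [ruvuvigu].

[ruvuvigu]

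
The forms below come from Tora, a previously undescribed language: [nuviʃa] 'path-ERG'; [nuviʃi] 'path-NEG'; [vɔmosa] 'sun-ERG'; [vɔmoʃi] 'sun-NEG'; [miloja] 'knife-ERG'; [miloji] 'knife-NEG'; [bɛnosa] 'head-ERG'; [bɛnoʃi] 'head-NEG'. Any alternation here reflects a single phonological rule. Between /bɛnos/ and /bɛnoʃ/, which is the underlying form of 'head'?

/bɛnos/

'head' shows [s] ~ [ʃ] at the end of the stem ([bɛnosa] vs [bɛnoʃi]).
The stem 'path' ([nuviʃa], [nuviʃi]) shows [ʃ] unchanged in both environments, so [ʃ] cannot be basic with [s] derived before the ERG suffix.
The alternation reflects palatalization before a front vowel: /s/ becomes palato-alveolar [ʃ] before a front vowel. /s/ is underlying.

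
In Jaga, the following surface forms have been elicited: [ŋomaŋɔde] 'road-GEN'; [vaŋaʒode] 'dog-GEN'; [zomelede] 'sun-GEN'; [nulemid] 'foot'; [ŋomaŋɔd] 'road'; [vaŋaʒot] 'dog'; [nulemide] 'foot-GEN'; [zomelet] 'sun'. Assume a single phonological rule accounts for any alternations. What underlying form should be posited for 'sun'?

/zomelet/

The stem for 'sun' ends in [t] in [zomelet] but [d] in [zomelede].
Compare 'foot', with invariant [d] in [nulemid] and [nulemide]: an analysis with underlying /d/ and a rule producing [t] in isolation would wrongly predict alternation here too.
So /t/ is underlying, and a rule of intervocalic voicing — voiceless stops become voiced between vowels — gives [d].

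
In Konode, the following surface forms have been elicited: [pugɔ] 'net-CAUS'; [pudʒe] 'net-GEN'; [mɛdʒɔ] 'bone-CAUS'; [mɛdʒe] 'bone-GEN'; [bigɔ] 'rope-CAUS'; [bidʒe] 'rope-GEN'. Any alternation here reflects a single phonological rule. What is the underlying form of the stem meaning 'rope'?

The root 'rope' surfaces as [bigɔ] and [bidʒe], with a stem-final [g] ~ [dʒ] alternation.
The stem 'bone' ([mɛdʒɔ], [mɛdʒe]) shows [dʒ] unchanged in both environments, so [dʒ] cannot be basic with [g] derived before the CAUS suffix.
The underlying segment must be /g/; /g/ becomes palato-alveolar [dʒ] before a front vowel, yielding [dʒ] there.
The underlying form of 'rope' is therefore /big/.

/big/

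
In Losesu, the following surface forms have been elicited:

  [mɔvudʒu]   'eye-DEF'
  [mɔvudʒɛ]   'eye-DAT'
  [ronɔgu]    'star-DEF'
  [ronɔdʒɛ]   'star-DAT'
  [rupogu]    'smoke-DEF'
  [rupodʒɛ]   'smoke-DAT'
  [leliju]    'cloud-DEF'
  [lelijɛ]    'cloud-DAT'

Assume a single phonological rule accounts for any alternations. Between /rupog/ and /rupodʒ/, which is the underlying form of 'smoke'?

/rupog/

The root 'smoke' surfaces as [rupogu] and [rupodʒɛ], with a stem-final [g] ~ [dʒ] alternation.
But 'eye' keeps [dʒ] in both environments ([mɔvudʒu], [mɔvudʒɛ]), so there is no rule changing /dʒ/ to [g] before the DEF suffix.
So /g/ is underlying, and a rule of palatalization before a front vowel — /g/ becomes palato-alveolar [dʒ] before a front vowel — gives [dʒ].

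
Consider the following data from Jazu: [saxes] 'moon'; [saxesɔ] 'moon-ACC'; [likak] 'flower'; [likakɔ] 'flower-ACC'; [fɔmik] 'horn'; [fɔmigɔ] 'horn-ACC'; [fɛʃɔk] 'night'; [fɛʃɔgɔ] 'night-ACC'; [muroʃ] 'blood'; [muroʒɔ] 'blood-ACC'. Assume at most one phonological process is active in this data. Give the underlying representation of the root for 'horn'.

/fɔmig/

The root 'horn' surfaces as [fɔmik] and [fɔmigɔ], with a stem-final [k] ~ [g] alternation.
Compare 'flower', with invariant [k] in [likak] and [likakɔ]: an analysis with underlying /k/ and a rule producing [g] before the ACC suffix would wrongly predict alternation here too.
The underlying segment must be /g/; voiced obstruents become voiceless word-finally, yielding [k] there.
The underlying form of 'horn' is therefore /fɔmig/.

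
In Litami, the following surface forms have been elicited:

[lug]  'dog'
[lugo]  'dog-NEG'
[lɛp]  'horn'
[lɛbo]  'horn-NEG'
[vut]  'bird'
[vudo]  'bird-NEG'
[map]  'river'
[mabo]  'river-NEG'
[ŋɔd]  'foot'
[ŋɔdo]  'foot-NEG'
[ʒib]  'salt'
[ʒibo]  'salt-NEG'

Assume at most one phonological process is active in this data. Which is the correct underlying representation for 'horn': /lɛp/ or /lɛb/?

The root 'horn' surfaces as [lɛp] and [lɛbo], with a stem-final [p] ~ [b] alternation.
Compare 'salt', with invariant [b] in [ʒib] and [ʒibo]: an analysis with underlying /b/ and a rule producing [p] in isolation would wrongly predict alternation here too.
The alternation reflects intervocalic voicing: voiceless stops become voiced between vowels. /p/ is underlying.

/lɛp/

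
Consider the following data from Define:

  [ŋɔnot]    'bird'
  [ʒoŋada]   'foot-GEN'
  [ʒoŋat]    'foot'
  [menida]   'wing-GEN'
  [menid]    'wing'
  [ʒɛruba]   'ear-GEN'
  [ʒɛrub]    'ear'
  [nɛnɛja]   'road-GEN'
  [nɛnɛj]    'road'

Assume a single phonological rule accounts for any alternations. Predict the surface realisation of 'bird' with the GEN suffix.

[ŋɔnoda]

The root 'foot' surfaces as [ʒoŋada] and [ʒoŋat], with a stem-final [d] ~ [t] alternation.
If /d/ were underlying and a rule turned it into [t] in isolation, 'wing' would also alternate; but it has [d] in both [menida] and [menid].
The underlying segment must be /t/; voiceless stops become voiced between vowels, yielding [d] there.
From [ŋɔnot] the stem 'bird' is /ŋɔnot/; between vowels this yields [ŋɔnoda].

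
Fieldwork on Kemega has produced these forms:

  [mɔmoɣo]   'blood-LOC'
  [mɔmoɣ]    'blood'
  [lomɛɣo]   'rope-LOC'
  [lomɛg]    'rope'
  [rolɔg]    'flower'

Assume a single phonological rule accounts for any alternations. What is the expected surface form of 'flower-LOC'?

'rope' shows [ɣ] ~ [g] at the end of the stem ([lomɛɣo] vs [lomɛg]).
Compare 'blood', with invariant [ɣ] in [mɔmoɣo] and [mɔmoɣ]: an analysis with underlying /ɣ/ and a rule producing [g] in isolation would wrongly predict alternation here too.
The underlying segment must be /g/; voiced stops become fricatives between vowels, yielding [ɣ] there.
From [rolɔg] the stem 'flower' is /rolɔg/; between vowels this yields [rolɔɣo].

[rolɔɣo]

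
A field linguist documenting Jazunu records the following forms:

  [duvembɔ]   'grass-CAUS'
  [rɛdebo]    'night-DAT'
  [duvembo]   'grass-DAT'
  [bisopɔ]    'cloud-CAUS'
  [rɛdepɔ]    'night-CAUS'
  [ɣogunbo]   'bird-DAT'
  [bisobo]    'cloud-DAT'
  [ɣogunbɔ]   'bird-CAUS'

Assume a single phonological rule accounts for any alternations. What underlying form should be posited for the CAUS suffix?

The CAUS morpheme has two allomorphs, [-bɔ] and [-pɔ].
By contrast the DAT suffix keeps its initial [b] throughout — that segment must be underlying.
The CAUS suffix is therefore /-pɔ/ underlyingly, with post-nasal voicing: voiceless stops become voiced after a nasal.

/-pɔ/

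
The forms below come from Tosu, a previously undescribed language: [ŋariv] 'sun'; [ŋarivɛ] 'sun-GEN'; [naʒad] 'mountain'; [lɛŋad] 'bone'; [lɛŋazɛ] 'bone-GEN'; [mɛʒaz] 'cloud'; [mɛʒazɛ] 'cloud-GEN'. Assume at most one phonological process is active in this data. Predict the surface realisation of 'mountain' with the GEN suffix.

The stem for 'bone' ends in [d] in [lɛŋad] but [z] in [lɛŋazɛ].
But 'cloud' keeps [z] in both environments ([mɛʒaz], [mɛʒazɛ]), so there is no rule changing /z/ to [d] in isolation.
Therefore /d/ is basic and [z] is derived by intervocalic spirantization (voiced stops become fricatives between vowels).
From [naʒad] the stem 'mountain' is /naʒad/; between vowels this yields [naʒazɛ].

[naʒazɛ]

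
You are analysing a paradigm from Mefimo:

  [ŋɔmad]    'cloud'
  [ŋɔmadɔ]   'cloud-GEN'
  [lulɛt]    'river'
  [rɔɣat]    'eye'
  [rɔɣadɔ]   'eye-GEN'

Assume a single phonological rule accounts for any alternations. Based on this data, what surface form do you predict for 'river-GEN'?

The stem for 'eye' ends in [t] in [rɔɣat] but [d] in [rɔɣadɔ].
But 'cloud' keeps [d] in both environments ([ŋɔmad], [ŋɔmadɔ]), so there is no rule changing /d/ to [t] in isolation.
The alternation reflects intervocalic voicing: voiceless stops become voiced between vowels. /t/ is underlying.
The one attested form of 'river', [lulɛt], shows underlying /lulɛt/. Applying the same rule between vowels gives [lulɛdɔ].

[lulɛdɔ]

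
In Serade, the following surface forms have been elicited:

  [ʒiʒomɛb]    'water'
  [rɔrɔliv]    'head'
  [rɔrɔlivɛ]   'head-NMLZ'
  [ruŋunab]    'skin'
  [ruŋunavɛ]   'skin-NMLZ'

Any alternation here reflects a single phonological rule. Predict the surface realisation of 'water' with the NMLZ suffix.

[ʒiʒomɛvɛ]

In [ruŋunab] and [ruŋunavɛ] the final segment of 'skin' alternates: [b] ~ [v].
If /v/ were underlying and a rule turned it into [b] in isolation, 'head' would also alternate; but it has [v] in both [rɔrɔliv] and [rɔrɔlivɛ].
The underlying segment must be /b/; voiced stops become fricatives between vowels, yielding [v] there.
The one attested form of 'water', [ʒiʒomɛb], shows underlying /ʒiʒomɛb/. Applying the same rule between vowels gives [ʒiʒomɛvɛ].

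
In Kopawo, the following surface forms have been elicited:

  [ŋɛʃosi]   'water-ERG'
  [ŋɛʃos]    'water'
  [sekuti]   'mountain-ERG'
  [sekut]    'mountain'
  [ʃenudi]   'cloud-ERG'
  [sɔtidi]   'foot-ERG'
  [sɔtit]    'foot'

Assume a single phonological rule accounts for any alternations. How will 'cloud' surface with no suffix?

The root 'foot' surfaces as [sɔtidi] and [sɔtit], with a stem-final [d] ~ [t] alternation.
Compare 'mountain', with invariant [t] in [sekuti] and [sekut]: an analysis with underlying /t/ and a rule producing [d] before the ERG suffix would wrongly predict alternation here too.
So /d/ is underlying, and a rule of word-final obstruent devoicing — voiced obstruents become voiceless word-finally — gives [t].
The one attested form of 'cloud', [ʃenudi], shows underlying /ʃenud/. Applying the same rule word-finally gives [ʃenut].

[ʃenut]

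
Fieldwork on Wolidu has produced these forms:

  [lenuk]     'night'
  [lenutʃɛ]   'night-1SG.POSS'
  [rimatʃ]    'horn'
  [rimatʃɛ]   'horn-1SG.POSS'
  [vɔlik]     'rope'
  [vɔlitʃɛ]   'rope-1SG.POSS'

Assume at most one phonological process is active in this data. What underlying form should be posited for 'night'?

The stem for 'night' ends in [k] in [lenuk] but [tʃ] in [lenutʃɛ].
If /tʃ/ were underlying and a rule turned it into [k] in isolation, 'horn' would also alternate; but it has [tʃ] in both [rimatʃ] and [rimatʃɛ].
Therefore /k/ is basic and [tʃ] is derived by palatalization before a front vowel (/k/ becomes palato-alveolar [tʃ] before a front vowel).

/lenuk/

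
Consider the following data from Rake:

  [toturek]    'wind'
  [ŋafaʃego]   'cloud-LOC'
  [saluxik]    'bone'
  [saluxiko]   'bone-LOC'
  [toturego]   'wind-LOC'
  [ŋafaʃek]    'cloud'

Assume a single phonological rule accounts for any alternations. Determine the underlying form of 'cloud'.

The stem for 'cloud' ends in [k] in [ŋafaʃek] but [g] in [ŋafaʃego].
If /k/ were underlying and a rule turned it into [g] before the LOC suffix, 'bone' would also alternate; but it has [k] in both [saluxik] and [saluxiko].
So /g/ is underlying, and a rule of word-final obstruent devoicing — voiced obstruents become voiceless word-finally — gives [k].
So 'cloud' = /ŋafaʃeg/.

/ŋafaʃeg/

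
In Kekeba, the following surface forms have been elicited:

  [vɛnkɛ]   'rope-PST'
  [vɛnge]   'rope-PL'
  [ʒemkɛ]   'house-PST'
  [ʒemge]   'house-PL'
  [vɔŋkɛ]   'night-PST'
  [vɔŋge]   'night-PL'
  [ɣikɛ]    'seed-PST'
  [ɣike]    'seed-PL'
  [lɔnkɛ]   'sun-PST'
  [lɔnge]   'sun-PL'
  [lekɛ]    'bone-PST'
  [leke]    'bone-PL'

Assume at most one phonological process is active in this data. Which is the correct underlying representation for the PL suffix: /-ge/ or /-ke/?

/-ge/

The PL morpheme has two allomorphs, [-ge] and [-ke].
The PST suffix, which begins with [k], is invariant after every stem; so [k] is not altered by any rule here.
The PL suffix is therefore /-ge/ underlyingly, with post-vocalic devoicing: voiced stops become voiceless after a vowel.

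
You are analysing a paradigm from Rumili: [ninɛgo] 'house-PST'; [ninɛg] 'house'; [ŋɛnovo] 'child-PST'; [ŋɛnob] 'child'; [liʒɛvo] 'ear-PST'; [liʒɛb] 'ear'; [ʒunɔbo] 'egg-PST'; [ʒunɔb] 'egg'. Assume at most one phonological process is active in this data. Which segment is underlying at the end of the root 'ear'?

/v/

'ear' shows [v] ~ [b] at the end of the stem ([liʒɛvo] vs [liʒɛb]).
But 'egg' keeps [b] in both environments ([ʒunɔbo], [ʒunɔb]), so there is no rule changing /b/ to [v] before the PST suffix.
The alternation reflects word-final hardening: voiced fricatives become stops word-finally. /v/ is underlying.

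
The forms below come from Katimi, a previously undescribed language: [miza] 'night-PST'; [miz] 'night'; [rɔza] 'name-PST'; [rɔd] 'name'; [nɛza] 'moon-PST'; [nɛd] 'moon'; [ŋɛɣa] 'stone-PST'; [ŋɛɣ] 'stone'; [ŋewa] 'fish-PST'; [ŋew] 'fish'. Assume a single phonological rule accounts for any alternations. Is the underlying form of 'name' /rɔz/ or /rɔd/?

/rɔd/

The root 'name' surfaces as [rɔza] and [rɔd], with a stem-final [z] ~ [d] alternation.
The stem 'night' ([miza], [miz]) shows [z] unchanged in both environments, so [z] cannot be basic with [d] derived in isolation.
The alternation reflects intervocalic spirantization: voiced stops become fricatives between vowels. /d/ is underlying.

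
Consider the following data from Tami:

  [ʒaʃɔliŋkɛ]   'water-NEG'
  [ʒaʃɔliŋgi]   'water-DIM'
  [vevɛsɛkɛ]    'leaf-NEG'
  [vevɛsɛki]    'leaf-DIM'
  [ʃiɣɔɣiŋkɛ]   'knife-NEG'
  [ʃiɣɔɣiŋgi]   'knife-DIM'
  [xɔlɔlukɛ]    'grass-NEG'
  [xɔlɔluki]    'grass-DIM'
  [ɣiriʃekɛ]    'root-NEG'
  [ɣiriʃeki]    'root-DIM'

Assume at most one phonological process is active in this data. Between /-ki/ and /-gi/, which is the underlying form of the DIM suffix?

/-gi/

The DIM suffix surfaces as [-gi] and [-ki], depending on the final segment of the stem.
By contrast the NEG suffix keeps its initial [k] throughout — that segment must be underlying.
The DIM suffix is therefore /-gi/ underlyingly, with post-vocalic devoicing: voiced stops become voiceless after a vowel.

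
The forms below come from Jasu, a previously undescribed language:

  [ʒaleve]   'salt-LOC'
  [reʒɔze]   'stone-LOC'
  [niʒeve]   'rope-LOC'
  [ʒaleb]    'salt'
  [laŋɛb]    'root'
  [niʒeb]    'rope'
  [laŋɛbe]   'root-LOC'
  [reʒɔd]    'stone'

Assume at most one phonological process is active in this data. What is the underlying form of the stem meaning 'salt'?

The stem for 'salt' ends in [v] in [ʒaleve] but [b] in [ʒaleb].
The stem 'root' ([laŋɛbe], [laŋɛb]) shows [b] unchanged in both environments, so [b] cannot be basic with [v] derived before the LOC suffix.
The alternation reflects word-final hardening: voiced fricatives become stops word-finally. /v/ is underlying.
So 'salt' = /ʒalev/.

/ʒalev/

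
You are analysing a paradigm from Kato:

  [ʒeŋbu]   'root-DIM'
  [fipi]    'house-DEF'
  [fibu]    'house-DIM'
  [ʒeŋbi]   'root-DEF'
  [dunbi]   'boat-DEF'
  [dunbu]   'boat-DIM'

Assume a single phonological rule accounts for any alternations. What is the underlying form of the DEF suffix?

/-pi/

The DEF morpheme has two allomorphs, [-bi] and [-pi].
By contrast the DIM suffix keeps its initial [b] throughout — that segment must be underlying.
So the underlying form is /-pi/, and voiceless stops become voiced after a nasal.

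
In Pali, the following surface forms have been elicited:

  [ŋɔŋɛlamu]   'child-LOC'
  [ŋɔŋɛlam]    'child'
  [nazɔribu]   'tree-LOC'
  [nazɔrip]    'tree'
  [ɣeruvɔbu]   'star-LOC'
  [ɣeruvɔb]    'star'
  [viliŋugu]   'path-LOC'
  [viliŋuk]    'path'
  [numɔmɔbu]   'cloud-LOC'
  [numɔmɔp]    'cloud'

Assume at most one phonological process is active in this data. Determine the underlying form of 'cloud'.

/numɔmɔp/

In [numɔmɔbu] and [numɔmɔp] the final segment of 'cloud' alternates: [b] ~ [p].
But 'star' keeps [b] in both environments ([ɣeruvɔbu], [ɣeruvɔb]), so there is no rule changing /b/ to [p] in isolation.
The underlying segment must be /p/; voiceless stops become voiced between vowels, yielding [b] there.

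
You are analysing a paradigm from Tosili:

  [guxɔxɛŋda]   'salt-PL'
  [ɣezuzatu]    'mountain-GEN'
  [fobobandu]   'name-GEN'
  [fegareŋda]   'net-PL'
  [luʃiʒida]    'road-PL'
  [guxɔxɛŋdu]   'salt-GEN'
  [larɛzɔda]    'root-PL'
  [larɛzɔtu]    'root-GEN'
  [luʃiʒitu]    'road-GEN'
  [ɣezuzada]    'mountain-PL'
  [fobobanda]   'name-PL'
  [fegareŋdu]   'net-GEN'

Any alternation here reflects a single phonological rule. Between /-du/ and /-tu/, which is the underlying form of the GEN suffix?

The GEN suffix surfaces as [-du] and [-tu], depending on the final segment of the stem.
The PL suffix, which begins with [d], is invariant after every stem; so [d] is not altered by any rule here.
So the underlying form is /-tu/, and voiceless stops become voiced after a nasal.

/-tu/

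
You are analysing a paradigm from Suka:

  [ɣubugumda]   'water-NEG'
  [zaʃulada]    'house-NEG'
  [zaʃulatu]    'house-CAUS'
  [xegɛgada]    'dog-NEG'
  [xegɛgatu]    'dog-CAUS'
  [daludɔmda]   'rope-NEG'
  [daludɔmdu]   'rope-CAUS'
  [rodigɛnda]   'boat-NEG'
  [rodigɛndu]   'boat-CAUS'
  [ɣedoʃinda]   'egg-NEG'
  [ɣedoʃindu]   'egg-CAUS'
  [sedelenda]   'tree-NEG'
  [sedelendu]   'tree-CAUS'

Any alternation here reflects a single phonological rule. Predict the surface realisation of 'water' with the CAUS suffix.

[ɣubugumdu]

The CAUS morpheme has two allomorphs, [-du] and [-tu].
By contrast the NEG suffix keeps its initial [d] throughout — that segment must be underlying.
The CAUS suffix is therefore /-tu/ underlyingly, with post-nasal voicing: voiceless stops become voiced after a nasal.
After 'water', which ends in a nasal, the suffix surfaces as [-du], giving [ɣubugumdu].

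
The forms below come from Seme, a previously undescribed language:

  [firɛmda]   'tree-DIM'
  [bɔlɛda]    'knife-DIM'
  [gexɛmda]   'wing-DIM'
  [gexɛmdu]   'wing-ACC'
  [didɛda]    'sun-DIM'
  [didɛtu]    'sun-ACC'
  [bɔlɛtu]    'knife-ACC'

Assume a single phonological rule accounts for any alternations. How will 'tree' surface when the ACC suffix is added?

The ACC suffix surfaces as [-du] and [-tu], depending on the final segment of the stem.
The DIM suffix, which begins with [d], is invariant after every stem; so [d] is not altered by any rule here.
So the underlying form is /-tu/, and voiceless stops become voiced after a nasal.
After 'tree', which ends in a nasal, the suffix surfaces as [-du], giving [firɛmdu].

[firɛmdu]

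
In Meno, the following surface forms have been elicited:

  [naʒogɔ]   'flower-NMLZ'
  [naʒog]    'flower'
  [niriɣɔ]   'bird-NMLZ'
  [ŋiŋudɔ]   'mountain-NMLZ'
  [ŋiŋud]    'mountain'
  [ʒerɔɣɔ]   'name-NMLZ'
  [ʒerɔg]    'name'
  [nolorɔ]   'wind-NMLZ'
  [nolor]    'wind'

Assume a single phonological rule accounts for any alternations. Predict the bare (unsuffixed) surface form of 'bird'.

[nirig]

The root 'name' surfaces as [ʒerɔɣɔ] and [ʒerɔg], with a stem-final [ɣ] ~ [g] alternation.
But 'flower' keeps [g] in both environments ([naʒogɔ], [naʒog]), so there is no rule changing /g/ to [ɣ] before the NMLZ suffix.
So /ɣ/ is underlying, and a rule of word-final hardening — voiced fricatives become stops word-finally — gives [g].
The one attested form of 'bird', [niriɣɔ], shows underlying /niriɣ/. Applying the same rule word-finally gives [nirig].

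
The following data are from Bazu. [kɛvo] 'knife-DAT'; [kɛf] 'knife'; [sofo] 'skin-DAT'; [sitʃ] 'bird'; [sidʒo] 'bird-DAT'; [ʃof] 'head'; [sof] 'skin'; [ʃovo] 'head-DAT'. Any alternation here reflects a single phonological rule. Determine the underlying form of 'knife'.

The stem for 'knife' ends in [v] in [kɛvo] but [f] in [kɛf].
Compare 'skin', with invariant [f] in [sofo] and [sof]: an analysis with underlying /f/ and a rule producing [v] before the DAT suffix would wrongly predict alternation here too.
The alternation reflects word-final obstruent devoicing: voiced obstruents become voiceless word-finally. /v/ is underlying.

/kɛv/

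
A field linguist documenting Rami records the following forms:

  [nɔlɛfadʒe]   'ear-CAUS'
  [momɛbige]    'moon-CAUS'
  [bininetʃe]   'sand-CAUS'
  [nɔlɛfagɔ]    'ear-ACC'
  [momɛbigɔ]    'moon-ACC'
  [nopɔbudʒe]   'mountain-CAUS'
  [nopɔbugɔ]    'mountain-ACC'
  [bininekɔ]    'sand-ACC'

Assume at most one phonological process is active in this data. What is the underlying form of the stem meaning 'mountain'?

/nopɔbudʒ/

The root 'mountain' surfaces as [nopɔbudʒe] and [nopɔbugɔ], with a stem-final [dʒ] ~ [g] alternation.
If /g/ were underlying and a rule turned it into [dʒ] before the CAUS suffix, 'moon' would also alternate; but it has [g] in both [momɛbige] and [momɛbigɔ].
Therefore /dʒ/ is basic and [g] is derived by depalatalization (palato-alveolar /tʃ/ and /dʒ/ become [k] and [g] when no front vowel follows).
So 'mountain' = /nopɔbudʒ/.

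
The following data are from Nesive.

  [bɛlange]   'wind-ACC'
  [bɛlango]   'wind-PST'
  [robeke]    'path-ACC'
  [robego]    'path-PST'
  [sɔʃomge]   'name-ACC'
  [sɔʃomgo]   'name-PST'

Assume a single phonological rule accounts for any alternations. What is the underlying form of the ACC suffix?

/-ke/

The ACC morpheme has two allomorphs, [-ge] and [-ke].
The PST suffix, which begins with [g], is invariant after every stem; so [g] is not altered by any rule here.
So the underlying form is /-ke/, and voiceless stops become voiced after a nasal.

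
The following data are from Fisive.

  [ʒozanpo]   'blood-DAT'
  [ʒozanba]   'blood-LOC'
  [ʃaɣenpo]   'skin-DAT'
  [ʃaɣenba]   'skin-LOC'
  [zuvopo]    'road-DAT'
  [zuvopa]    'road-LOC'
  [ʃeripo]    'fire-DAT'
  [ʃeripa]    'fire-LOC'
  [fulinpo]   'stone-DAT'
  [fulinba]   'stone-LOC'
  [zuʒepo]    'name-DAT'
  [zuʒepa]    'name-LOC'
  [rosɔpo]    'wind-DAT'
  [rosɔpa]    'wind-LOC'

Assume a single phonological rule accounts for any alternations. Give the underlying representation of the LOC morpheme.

The LOC suffix surfaces as [-ba] and [-pa], depending on the final segment of the stem.
By contrast the DAT suffix keeps its initial [p] throughout — that segment must be underlying.
The LOC suffix is therefore /-ba/ underlyingly, with post-vocalic devoicing: voiced stops become voiceless after a vowel.

/-ba/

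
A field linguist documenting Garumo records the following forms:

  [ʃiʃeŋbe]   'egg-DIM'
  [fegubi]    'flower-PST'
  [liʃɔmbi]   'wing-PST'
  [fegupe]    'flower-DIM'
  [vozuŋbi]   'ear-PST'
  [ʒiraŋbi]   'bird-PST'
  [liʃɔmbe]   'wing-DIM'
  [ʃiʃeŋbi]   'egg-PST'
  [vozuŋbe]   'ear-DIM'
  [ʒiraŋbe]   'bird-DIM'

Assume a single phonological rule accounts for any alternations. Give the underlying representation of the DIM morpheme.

/-pe/

The DIM suffix surfaces as [-be] and [-pe], depending on the final segment of the stem.
The PST suffix, which begins with [b], is invariant after every stem; so [b] is not altered by any rule here.
The DIM suffix is therefore /-pe/ underlyingly, with post-nasal voicing: voiceless stops become voiced after a nasal.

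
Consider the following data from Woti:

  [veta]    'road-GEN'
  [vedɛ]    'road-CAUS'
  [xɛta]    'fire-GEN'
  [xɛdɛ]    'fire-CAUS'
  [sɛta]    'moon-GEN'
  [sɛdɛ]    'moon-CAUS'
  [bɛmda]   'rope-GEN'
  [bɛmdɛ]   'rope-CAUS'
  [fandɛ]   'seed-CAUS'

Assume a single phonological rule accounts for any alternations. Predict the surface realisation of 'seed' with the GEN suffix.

The GEN morpheme has two allomorphs, [-da] and [-ta].
The CAUS suffix, which begins with [d], is invariant after every stem; so [d] is not altered by any rule here.
The GEN suffix is therefore /-ta/ underlyingly, with post-nasal voicing: voiceless stops become voiced after a nasal.
After 'seed', which ends in a nasal, the suffix surfaces as [-da], giving [fanda].

[fanda]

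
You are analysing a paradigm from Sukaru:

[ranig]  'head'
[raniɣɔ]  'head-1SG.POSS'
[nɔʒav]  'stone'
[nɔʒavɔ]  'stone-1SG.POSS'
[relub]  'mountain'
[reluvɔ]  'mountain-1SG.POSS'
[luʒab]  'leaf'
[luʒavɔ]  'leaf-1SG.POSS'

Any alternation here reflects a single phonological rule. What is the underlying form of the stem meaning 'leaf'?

'leaf' shows [b] ~ [v] at the end of the stem ([luʒab] vs [luʒavɔ]).
But 'stone' keeps [v] in both environments ([nɔʒav], [nɔʒavɔ]), so there is no rule changing /v/ to [b] in isolation.
The alternation reflects intervocalic spirantization: voiced stops become fricatives between vowels. /b/ is underlying.

/luʒab/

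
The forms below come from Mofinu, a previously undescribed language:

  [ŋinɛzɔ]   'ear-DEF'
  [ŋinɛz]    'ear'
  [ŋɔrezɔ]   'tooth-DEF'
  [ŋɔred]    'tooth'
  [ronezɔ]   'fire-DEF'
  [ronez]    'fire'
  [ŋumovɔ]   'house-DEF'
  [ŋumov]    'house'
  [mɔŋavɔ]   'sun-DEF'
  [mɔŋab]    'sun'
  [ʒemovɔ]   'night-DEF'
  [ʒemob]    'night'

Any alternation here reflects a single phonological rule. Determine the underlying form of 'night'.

/ʒemob/

'night' shows [v] ~ [b] at the end of the stem ([ʒemovɔ] vs [ʒemob]).
But 'house' keeps [v] in both environments ([ŋumovɔ], [ŋumov]), so there is no rule changing /v/ to [b] in isolation.
Therefore /b/ is basic and [v] is derived by intervocalic spirantization (voiced stops become fricatives between vowels).
The underlying form of 'night' is therefore /ʒemob/.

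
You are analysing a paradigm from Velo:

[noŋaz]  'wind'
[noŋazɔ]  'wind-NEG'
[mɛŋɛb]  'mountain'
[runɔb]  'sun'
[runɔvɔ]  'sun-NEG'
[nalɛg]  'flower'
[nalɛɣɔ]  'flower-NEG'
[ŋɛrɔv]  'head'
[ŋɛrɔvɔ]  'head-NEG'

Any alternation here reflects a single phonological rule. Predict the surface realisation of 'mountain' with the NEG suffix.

The root 'sun' surfaces as [runɔb] and [runɔvɔ], with a stem-final [b] ~ [v] alternation.
If /v/ were underlying and a rule turned it into [b] in isolation, 'head' would also alternate; but it has [v] in both [ŋɛrɔv] and [ŋɛrɔvɔ].
So /b/ is underlying, and a rule of intervocalic spirantization — voiced stops become fricatives between vowels — gives [v].
From [mɛŋɛb] the stem 'mountain' is /mɛŋɛb/; between vowels this yields [mɛŋɛvɔ].

[mɛŋɛvɔ]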